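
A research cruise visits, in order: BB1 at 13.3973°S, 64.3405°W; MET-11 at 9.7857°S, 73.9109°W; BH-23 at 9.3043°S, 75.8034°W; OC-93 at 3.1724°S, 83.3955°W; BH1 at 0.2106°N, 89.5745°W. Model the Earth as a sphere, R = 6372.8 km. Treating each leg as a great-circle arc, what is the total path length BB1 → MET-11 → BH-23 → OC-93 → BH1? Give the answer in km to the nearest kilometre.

3196 km

BB1→MET-11: c = 0.175314 rad, d = 1117.24 km
MET-11→BH-23: c = 0.033639 rad, d = 214.38 km
BH-23→OC-93: c = 0.169667 rad, d = 1081.26 km
OC-93→BH1: c = 0.122904 rad, d = 783.24 km
Total = 1117.24 + 214.38 + 1081.26 + 783.24 = 3196.12 km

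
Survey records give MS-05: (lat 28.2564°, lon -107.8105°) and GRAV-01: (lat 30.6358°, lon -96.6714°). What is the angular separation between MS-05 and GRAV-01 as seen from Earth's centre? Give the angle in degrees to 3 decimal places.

Δφ = 2.3794°,  Δλ = 11.1391°
a = sin²(Δφ/2) + cos φ₁ cos φ₂ sin²(Δλ/2) = 0.007570
c = 2·arcsin(√a) = 0.174232 rad = 9.9828°

9.983°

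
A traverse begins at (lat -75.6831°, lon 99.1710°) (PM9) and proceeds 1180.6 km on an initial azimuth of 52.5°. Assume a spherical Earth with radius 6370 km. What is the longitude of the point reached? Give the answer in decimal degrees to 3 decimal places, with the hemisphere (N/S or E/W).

121.740°E

δ = d/R = 1180.6/6370 = 0.185338 rad
φ₂ = arcsin(sin φ₁ cos δ + cos φ₁ sin δ cos θ)
   = arcsin(-0.96894·0.98287 + 0.24728·0.18428·0.60876) = -67.60932°
λ₂ = λ₁ + atan2(sin θ sin δ cos φ₁, cos δ − sin φ₁ sin φ₂) = 121.74038°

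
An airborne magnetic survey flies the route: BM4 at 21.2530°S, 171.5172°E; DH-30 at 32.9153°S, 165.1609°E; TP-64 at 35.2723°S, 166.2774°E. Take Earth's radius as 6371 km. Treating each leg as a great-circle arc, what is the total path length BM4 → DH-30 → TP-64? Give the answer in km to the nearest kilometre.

1722 km

BM4→DH-30: c = 0.226107 rad, d = 1440.53 km
DH-30→TP-64: c = 0.044188 rad, d = 281.52 km
Total = 1440.53 + 281.52 = 1722.05 km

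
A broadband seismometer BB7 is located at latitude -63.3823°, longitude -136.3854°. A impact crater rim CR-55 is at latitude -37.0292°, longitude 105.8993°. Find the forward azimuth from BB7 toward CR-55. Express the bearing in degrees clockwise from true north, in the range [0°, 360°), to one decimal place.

229.6°

Δλ = -117.7153°
y = sin Δλ · cos φ₂ = -0.706736
x = cos φ₁ sin φ₂ − sin φ₁ cos φ₂ cos Δλ = -0.601752
θ = atan2(y, x) = -130.4128° → 229.5872° (mod 360°)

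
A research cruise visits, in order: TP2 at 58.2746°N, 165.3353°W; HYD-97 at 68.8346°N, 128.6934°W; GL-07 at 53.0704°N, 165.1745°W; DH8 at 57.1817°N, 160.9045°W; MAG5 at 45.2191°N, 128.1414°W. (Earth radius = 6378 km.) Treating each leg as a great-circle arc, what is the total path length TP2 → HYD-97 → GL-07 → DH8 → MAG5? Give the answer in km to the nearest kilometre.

7825 km

TP2→HYD-97: c = 0.331538 rad, d = 2114.55 km
HYD-97→GL-07: c = 0.403023 rad, d = 2570.48 km
GL-07→DH8: c = 0.083418 rad, d = 532.04 km
DH8→MAG5: c = 0.408922 rad, d = 2608.11 km
Total = 2114.55 + 2570.48 + 532.04 + 2608.11 = 7825.17 km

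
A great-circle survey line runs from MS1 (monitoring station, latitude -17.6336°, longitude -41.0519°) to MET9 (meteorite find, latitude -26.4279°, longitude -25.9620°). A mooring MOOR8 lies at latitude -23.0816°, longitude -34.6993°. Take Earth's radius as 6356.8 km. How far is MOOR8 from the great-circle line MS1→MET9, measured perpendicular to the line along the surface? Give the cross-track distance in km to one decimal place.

134.7 km

δ₁₃ = central angle MS1→MOOR8 = 0.140832 rad  (haversine)
θ₁₃ = bearing MS1→MOOR8 = 133.518°,  θ₁₂ = bearing MS1→MET9 = 124.835°
dₓₜ = R·arcsin(sin δ₁₃ · sin(θ₁₃ − θ₁₂)) = 6356.8·arcsin(0.14037·sin(8.682°)) = 134.704 km
|dₓₜ| = 134.704 km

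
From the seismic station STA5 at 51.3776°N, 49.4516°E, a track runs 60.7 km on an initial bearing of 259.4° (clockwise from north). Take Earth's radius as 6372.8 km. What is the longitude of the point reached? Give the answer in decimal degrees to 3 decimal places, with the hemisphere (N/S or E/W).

48.594°E

δ = d/R = 60.7/6372.8 = 0.009525 rad
φ₂ = arcsin(sin φ₁ cos δ + cos φ₁ sin δ cos θ)
   = arcsin(0.78128·0.99995 + 0.62419·0.00952·-0.18395) = 51.27408°
λ₂ = λ₁ + atan2(sin θ sin δ cos φ₁, cos δ − sin φ₁ sin φ₂) = 48.59412°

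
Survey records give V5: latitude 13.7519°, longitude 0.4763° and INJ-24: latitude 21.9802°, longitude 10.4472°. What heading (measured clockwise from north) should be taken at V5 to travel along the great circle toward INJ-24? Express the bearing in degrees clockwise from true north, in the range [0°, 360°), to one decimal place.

47.6°

Δλ = 9.9709°
y = sin Δλ · cos φ₂ = 0.160562
x = cos φ₁ sin φ₂ − sin φ₁ cos φ₂ cos Δλ = 0.146447
θ = atan2(y, x) = 47.6324° → 47.6324° (mod 360°)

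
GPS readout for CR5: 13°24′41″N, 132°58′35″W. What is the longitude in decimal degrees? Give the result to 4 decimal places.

132° + 58′/60 + 35″/3600 = 132 + 0.96667 + 0.00972 = 132.9764°

132.9764°W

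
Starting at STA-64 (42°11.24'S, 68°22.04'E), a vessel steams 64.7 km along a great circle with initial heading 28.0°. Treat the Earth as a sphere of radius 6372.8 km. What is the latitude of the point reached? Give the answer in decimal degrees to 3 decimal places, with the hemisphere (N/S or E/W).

STA-64: φ = -42.18733°, λ = +68.36733°
δ = d/R = 64.7/6372.8 = 0.010153 rad
φ₂ = arcsin(sin φ₁ cos δ + cos φ₁ sin δ cos θ)
   = arcsin(-0.67156·0.99995 + 0.74095·0.01015·0.88295) = -41.67314°
λ₂ = λ₁ + atan2(sin θ sin δ cos φ₁, cos δ − sin φ₁ sin φ₂) = 68.73294°

41.673°S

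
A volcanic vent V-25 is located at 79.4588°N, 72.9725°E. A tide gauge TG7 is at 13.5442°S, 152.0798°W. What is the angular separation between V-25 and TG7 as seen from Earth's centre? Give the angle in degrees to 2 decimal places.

110.85°

Δφ = -93.0030°,  Δλ = 134.9477°
a = sin²(Δφ/2) + cos φ₁ cos φ₂ sin²(Δλ/2) = 0.677945
c = 2·arcsin(√a) = 1.934663 rad = 110.8480°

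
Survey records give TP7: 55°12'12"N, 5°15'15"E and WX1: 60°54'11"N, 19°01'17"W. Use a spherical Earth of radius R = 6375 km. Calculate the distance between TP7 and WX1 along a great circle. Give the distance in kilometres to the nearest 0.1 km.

TP7: φ = +55.20333°, λ = +5.25417°
WX1: φ = +60.90306°, λ = -19.02139°
Δφ = 5.6997°,  Δλ = -24.2756°
a = sin²(Δφ/2) + cos φ₁ cos φ₂ sin²(Δλ/2) = 0.014741
c = 2·arcsin(√a) = 0.243424 rad = 13.9472°
d = R·c = 6375 × 0.243424 = 1551.8 km

1551.8 km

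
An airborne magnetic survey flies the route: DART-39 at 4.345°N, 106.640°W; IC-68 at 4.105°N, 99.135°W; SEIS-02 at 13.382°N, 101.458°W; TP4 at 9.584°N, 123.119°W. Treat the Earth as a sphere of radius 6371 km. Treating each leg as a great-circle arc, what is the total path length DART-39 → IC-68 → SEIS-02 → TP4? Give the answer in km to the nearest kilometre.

4292 km

DART-39→IC-68: c = 0.130698 rad, d = 832.67 km
IC-68→SEIS-02: c = 0.166788 rad, d = 1062.61 km
SEIS-02→TP4: c = 0.376209 rad, d = 2396.83 km
Total = 832.67 + 1062.61 + 2396.83 = 4292.11 km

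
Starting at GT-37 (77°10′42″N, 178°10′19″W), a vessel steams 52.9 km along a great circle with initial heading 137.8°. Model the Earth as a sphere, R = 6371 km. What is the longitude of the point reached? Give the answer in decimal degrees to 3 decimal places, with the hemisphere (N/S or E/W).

GT-37: φ = +77.17833°, λ = -178.17194°
δ = d/R = 52.9/6371 = 0.008303 rad
φ₂ = arcsin(sin φ₁ cos δ + cos φ₁ sin δ cos θ)
   = arcsin(0.97507·0.99997 + 0.22192·0.00830·-0.74080) = 76.82209°
λ₂ = λ₁ + atan2(sin θ sin δ cos φ₁, cos δ − sin φ₁ sin φ₂) = -176.77007°

176.770°W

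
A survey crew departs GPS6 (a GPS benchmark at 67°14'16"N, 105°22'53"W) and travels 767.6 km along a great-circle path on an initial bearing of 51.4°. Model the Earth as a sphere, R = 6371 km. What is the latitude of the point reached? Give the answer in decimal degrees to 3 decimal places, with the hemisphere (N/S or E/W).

GPS6: φ = +67.23778°, λ = -105.38139°
δ = d/R = 767.6/6371 = 0.120483 rad
φ₂ = arcsin(sin φ₁ cos δ + cos φ₁ sin δ cos θ)
   = arcsin(0.92212·0.99275 + 0.38691·0.12019·0.62388) = 70.81216°
λ₂ = λ₁ + atan2(sin θ sin δ cos φ₁, cos δ − sin φ₁ sin φ₂) = -88.77475°

70.812°N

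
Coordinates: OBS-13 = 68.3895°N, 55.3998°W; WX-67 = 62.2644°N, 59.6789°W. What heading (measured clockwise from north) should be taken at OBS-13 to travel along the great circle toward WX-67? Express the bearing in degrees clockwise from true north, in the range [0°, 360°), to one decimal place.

Δλ = -4.2791°
y = sin Δλ · cos φ₂ = -0.034725
x = cos φ₁ sin φ₂ − sin φ₁ cos φ₂ cos Δλ = -0.105494
θ = atan2(y, x) = -161.7800° → 198.2200° (mod 360°)

198.2°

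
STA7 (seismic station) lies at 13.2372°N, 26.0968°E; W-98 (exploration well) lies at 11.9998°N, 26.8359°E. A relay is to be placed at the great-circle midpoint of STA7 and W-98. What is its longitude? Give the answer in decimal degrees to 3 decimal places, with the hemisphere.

26.467°E

Bx = cos φ₂ cos Δλ = 0.978067,  By = cos φ₂ sin Δλ = 0.012617
φₘ = atan2(sin φ₁ + sin φ₂, √((cos φ₁ + Bx)² + By²)) = 12.61875°
λₘ = λ₁ + atan2(By, cos φ₁ + Bx) = 26.46724°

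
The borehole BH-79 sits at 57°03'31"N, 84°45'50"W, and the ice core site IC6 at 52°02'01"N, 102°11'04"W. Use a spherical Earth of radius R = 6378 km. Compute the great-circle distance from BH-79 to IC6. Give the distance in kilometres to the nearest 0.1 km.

1251.4 km

BH-79: φ = +57.05861°, λ = -84.76389°
IC6: φ = +52.03361°, λ = -102.18444°
Δφ = -5.0250°,  Δλ = -17.4206°
a = sin²(Δφ/2) + cos φ₁ cos φ₂ sin²(Δλ/2) = 0.009594
c = 2·arcsin(√a) = 0.196210 rad = 11.2420°
d = R·c = 6378 × 0.196210 = 1251.4 km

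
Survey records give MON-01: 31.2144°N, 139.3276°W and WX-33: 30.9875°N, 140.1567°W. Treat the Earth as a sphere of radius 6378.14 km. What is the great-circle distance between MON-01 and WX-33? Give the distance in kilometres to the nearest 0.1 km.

Δφ = -0.2269°,  Δλ = -0.8291°
a = sin²(Δφ/2) + cos φ₁ cos φ₂ sin²(Δλ/2) = 0.000042
c = 2·arcsin(√a) = 0.013008 rad = 0.7453°
d = R·c = 6378.14 × 0.013008 = 83.0 km

83.0 km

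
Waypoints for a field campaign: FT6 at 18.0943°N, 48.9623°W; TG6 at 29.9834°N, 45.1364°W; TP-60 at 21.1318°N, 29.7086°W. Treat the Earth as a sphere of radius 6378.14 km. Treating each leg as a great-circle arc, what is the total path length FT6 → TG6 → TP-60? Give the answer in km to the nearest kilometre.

FT6→TG6: c = 0.216230 rad, d = 1379.14 km
TG6→TP-60: c = 0.287422 rad, d = 1833.22 km
Total = 1379.14 + 1833.22 = 3212.36 km

3212 km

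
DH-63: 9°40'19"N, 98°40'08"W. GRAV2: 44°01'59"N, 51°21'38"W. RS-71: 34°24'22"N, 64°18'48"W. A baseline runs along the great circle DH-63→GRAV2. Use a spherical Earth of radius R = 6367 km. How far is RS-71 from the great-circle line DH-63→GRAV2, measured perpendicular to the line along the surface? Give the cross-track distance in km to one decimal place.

DH-63: φ = +9.67194°, λ = -98.66889°
GRAV2: φ = +44.03306°, λ = -51.36056°
RS-71: φ = +34.40611°, λ = -64.31333°
δ₁₃ = central angle DH-63→RS-71 = 0.697617 rad  (haversine)
θ₁₃ = bearing DH-63→RS-71 = 46.451°,  θ₁₂ = bearing DH-63→GRAV2 = 41.215°
dₓₜ = R·arcsin(sin δ₁₃ · sin(θ₁₃ − θ₁₂)) = 6367·arcsin(0.64239·sin(5.236°)) = 373.469 km
|dₓₜ| = 373.469 km

373.5 km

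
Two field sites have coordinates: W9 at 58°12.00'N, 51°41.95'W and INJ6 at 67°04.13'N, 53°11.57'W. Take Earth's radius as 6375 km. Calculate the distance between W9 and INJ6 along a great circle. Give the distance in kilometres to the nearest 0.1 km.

989.7 km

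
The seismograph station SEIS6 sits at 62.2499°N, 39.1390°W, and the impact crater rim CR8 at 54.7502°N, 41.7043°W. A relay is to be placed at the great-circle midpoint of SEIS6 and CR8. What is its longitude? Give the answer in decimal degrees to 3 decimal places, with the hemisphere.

40.559°W

Bx = cos φ₂ cos Δλ = 0.576564,  By = cos φ₂ sin Δλ = -0.025832
φₘ = atan2(sin φ₁ + sin φ₂, √((cos φ₁ + Bx)² + By²)) = 58.50637°
λₘ = λ₁ + atan2(By, cos φ₁ + Bx) = -40.55886°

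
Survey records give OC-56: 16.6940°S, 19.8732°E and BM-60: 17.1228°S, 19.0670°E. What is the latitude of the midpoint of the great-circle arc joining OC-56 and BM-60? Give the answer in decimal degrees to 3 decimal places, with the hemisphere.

16.909°S

Bx = cos φ₂ cos Δλ = 0.955581,  By = cos φ₂ sin Δλ = -0.013447
φₘ = atan2(sin φ₁ + sin φ₂, √((cos φ₁ + Bx)² + By²)) = -16.90879°
λₘ = λ₁ + atan2(By, cos φ₁ + Bx) = 19.47056°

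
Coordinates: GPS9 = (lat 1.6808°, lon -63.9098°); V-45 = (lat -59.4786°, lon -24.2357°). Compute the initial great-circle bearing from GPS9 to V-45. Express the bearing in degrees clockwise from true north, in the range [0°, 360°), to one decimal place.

Δλ = 39.6741°
y = sin Δλ · cos φ₂ = 0.324228
x = cos φ₁ sin φ₂ − sin φ₁ cos φ₂ cos Δλ = -0.872534
θ = atan2(y, x) = 159.6153° → 159.6153° (mod 360°)

159.6°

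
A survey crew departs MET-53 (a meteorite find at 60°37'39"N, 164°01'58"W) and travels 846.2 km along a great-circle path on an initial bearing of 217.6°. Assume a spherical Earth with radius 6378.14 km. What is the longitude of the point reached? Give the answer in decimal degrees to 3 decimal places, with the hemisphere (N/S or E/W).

171.989°W

MET-53: φ = +60.62750°, λ = -164.03278°
δ = d/R = 846.2/6378.14 = 0.132672 rad
φ₂ = arcsin(sin φ₁ cos δ + cos φ₁ sin δ cos θ)
   = arcsin(0.87145·0.99121 + 0.49049·0.13228·-0.79229) = 54.32961°
λ₂ = λ₁ + atan2(sin θ sin δ cos φ₁, cos δ − sin φ₁ sin φ₂) = -171.98883°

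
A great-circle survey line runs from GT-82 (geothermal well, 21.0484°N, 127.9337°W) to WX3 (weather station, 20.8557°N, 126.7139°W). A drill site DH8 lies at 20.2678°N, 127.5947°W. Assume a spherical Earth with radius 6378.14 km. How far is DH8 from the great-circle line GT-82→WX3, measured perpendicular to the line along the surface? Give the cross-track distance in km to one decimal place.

79.9 km

δ₁₃ = central angle GT-82→DH8 = 0.014706 rad  (haversine)
θ₁₃ = bearing GT-82→DH8 = 157.825°,  θ₁₂ = bearing GT-82→WX3 = 99.383°
dₓₜ = R·arcsin(sin δ₁₃ · sin(θ₁₃ − θ₁₂)) = 6378.14·arcsin(0.01471·sin(58.442°)) = 79.924 km
|dₓₜ| = 79.924 km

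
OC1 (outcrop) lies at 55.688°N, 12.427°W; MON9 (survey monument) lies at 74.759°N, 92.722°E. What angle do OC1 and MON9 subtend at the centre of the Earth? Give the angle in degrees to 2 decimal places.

40.69°

Δφ = 19.0710°,  Δλ = 105.1490°
a = sin²(Δφ/2) + cos φ₁ cos φ₂ sin²(Δλ/2) = 0.120898
c = 2·arcsin(√a) = 0.710242 rad = 40.6939°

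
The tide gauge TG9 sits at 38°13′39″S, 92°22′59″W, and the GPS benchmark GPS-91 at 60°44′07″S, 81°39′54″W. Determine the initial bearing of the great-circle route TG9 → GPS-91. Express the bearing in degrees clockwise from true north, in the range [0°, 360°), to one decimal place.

TG9: φ = -38.22750°, λ = -92.38306°
GPS-91: φ = -60.73528°, λ = -81.66500°
Δλ = 10.7181°
y = sin Δλ · cos φ₂ = 0.090914
x = cos φ₁ sin φ₂ − sin φ₁ cos φ₂ cos Δλ = -0.388086
θ = atan2(y, x) = 166.8156° → 166.8156° (mod 360°)

166.8°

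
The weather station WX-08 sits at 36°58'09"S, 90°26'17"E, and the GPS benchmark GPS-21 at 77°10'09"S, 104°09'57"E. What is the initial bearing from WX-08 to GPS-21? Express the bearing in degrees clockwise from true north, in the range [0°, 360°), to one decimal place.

175.4°

WX-08: φ = -36.96917°, λ = +90.43806°
GPS-21: φ = -77.16917°, λ = +104.16583°
Δλ = 13.7278°
y = sin Δλ · cos φ₂ = 0.052700
x = cos φ₁ sin φ₂ − sin φ₁ cos φ₂ cos Δλ = -0.649273
θ = atan2(y, x) = 175.3596° → 175.3596° (mod 360°)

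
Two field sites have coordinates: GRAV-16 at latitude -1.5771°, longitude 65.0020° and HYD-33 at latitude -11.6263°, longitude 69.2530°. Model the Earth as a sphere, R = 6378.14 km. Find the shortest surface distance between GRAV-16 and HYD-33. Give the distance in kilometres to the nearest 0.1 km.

Δφ = -10.0492°,  Δλ = 4.2510°
a = sin²(Δφ/2) + cos φ₁ cos φ₂ sin²(Δλ/2) = 0.009018
c = 2·arcsin(√a) = 0.190210 rad = 10.8982°
d = R·c = 6378.14 × 0.190210 = 1213.2 km

1213.2 km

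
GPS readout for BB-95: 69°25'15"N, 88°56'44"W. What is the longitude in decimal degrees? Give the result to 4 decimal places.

88.9456°W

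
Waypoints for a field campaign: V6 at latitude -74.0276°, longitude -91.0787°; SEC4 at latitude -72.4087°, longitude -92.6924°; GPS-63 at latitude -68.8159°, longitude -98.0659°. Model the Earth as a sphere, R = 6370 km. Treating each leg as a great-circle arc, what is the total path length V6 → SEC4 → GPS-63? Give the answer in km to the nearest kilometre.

633 km

V6→SEC4: c = 0.029399 rad, d = 187.27 km
SEC4→GPS-63: c = 0.069948 rad, d = 445.57 km
Total = 187.27 + 445.57 = 632.84 km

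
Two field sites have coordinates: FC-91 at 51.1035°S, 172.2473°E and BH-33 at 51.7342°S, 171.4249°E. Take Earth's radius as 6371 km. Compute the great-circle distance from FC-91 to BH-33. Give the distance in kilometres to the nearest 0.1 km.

90.4 km

Δφ = -0.6307°,  Δλ = -0.8224°
a = sin²(Δφ/2) + cos φ₁ cos φ₂ sin²(Δλ/2) = 0.000050
c = 2·arcsin(√a) = 0.014188 rad = 0.8129°
d = R·c = 6371 × 0.014188 = 90.4 km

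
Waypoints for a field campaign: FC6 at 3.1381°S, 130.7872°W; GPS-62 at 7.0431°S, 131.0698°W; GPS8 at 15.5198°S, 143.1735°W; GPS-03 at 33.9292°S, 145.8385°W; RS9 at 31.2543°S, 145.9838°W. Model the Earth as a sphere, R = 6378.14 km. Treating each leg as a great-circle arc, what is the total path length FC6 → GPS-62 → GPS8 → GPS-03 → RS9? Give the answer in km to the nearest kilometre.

FC6→GPS-62: c = 0.068332 rad, d = 435.83 km
GPS-62→GPS8: c = 0.254387 rad, d = 1622.51 km
GPS8→GPS-03: c = 0.324031 rad, d = 2066.72 km
GPS-03→RS9: c = 0.046735 rad, d = 298.08 km
Total = 435.83 + 1622.51 + 2066.72 + 298.08 = 4423.14 km

4423 km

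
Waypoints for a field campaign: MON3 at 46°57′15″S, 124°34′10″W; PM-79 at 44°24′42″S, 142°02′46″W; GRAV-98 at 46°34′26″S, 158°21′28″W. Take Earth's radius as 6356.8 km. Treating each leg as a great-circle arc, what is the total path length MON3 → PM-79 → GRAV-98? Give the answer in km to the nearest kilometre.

2669 km

MON3: φ = -46.95417°, λ = -124.56944°
PM-79: φ = -44.41167°, λ = -142.04611°
GRAV-98: φ = -46.57389°, λ = -158.35778°
MON3→PM-79: c = 0.217184 rad, d = 1380.60 km
PM-79→GRAV-98: c = 0.202720 rad, d = 1288.65 km
Total = 1380.60 + 1288.65 = 2669.25 km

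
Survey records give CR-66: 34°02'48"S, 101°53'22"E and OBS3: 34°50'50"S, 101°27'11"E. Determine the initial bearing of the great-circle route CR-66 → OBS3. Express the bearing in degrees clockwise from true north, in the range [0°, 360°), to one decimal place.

204.1°

CR-66: φ = -34.04667°, λ = +101.88944°
OBS3: φ = -34.84722°, λ = +101.45306°
Δλ = -0.4364°
y = sin Δλ · cos φ₂ = -0.006251
x = cos φ₁ sin φ₂ − sin φ₁ cos φ₂ cos Δλ = -0.013985
θ = atan2(y, x) = -155.9181° → 204.0819° (mod 360°)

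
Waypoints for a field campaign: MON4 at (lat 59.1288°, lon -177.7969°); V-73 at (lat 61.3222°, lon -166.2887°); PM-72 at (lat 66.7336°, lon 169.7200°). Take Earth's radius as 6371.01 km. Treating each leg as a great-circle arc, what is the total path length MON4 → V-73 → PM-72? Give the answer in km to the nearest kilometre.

MON4→V-73: c = 0.106661 rad, d = 679.54 km
V-73→PM-72: c = 0.204479 rad, d = 1302.74 km
Total = 679.54 + 1302.74 = 1982.28 km

1982 km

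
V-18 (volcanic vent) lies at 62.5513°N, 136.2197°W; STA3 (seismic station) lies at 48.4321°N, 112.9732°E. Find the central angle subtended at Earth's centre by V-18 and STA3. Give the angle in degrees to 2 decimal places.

56.27°

Δφ = -14.1192°,  Δλ = -110.8071°
a = sin²(Δφ/2) + cos φ₁ cos φ₂ sin²(Δλ/2) = 0.222350
c = 2·arcsin(√a) = 0.982072 rad = 56.2686°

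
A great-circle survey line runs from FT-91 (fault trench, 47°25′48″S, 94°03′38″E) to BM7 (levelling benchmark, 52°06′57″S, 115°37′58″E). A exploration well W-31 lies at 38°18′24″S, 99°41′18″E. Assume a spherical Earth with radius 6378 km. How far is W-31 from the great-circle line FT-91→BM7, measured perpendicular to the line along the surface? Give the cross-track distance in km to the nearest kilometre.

1114 km

FT-91: φ = -47.43000°, λ = +94.06056°
BM7: φ = -52.11583°, λ = +115.63278°
W-31: φ = -38.30667°, λ = +99.68833°
δ₁₃ = central angle FT-91→W-31 = 0.174632 rad  (haversine)
θ₁₃ = bearing FT-91→W-31 = 26.289°,  θ₁₂ = bearing FT-91→BM7 = 116.663°
dₓₜ = R·arcsin(sin δ₁₃ · sin(θ₁₃ − θ₁₂)) = 6378·arcsin(0.17375·sin(-90.373°)) = -1113.776 km
|dₓₜ| = 1113.776 km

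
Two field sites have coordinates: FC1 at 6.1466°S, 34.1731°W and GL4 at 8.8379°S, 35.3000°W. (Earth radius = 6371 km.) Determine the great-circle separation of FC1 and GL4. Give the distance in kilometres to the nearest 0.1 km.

Δφ = -2.6913°,  Δλ = -1.1269°
a = sin²(Δφ/2) + cos φ₁ cos φ₂ sin²(Δλ/2) = 0.000646
c = 2·arcsin(√a) = 0.050858 rad = 2.9140°
d = R·c = 6371 × 0.050858 = 324.0 km

324.0 km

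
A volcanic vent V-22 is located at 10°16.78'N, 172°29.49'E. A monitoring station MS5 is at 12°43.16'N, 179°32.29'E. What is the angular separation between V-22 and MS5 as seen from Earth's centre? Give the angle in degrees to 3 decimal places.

7.323°

V-22: φ = +10.27967°, λ = +172.49150°
MS5: φ = +12.71933°, λ = +179.53817°
Δφ = 2.4397°,  Δλ = 7.0467°
a = sin²(Δφ/2) + cos φ₁ cos φ₂ sin²(Δλ/2) = 0.004078
c = 2·arcsin(√a) = 0.127807 rad = 7.3228°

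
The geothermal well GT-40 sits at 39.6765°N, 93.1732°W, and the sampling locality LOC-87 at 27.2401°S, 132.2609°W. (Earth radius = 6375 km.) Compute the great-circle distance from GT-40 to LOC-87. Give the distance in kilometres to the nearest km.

Δφ = -66.9166°,  Δλ = -39.0877°
a = sin²(Δφ/2) + cos φ₁ cos φ₂ sin²(Δλ/2) = 0.380544
c = 2·arcsin(√a) = 1.329552 rad = 76.1777°
d = R·c = 6375 × 1.329552 = 8475.9 km

8476 km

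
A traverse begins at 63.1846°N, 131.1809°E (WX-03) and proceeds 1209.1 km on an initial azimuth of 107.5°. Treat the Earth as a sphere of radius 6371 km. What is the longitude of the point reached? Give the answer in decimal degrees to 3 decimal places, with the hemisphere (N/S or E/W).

δ = d/R = 1209.1/6371 = 0.189782 rad
φ₂ = arcsin(sin φ₁ cos δ + cos φ₁ sin δ cos θ)
   = arcsin(0.89246·0.98205 + 0.45112·0.18864·-0.30071) = 58.30429°
λ₂ = λ₁ + atan2(sin θ sin δ cos φ₁, cos δ − sin φ₁ sin φ₂) = 151.20568°

151.206°E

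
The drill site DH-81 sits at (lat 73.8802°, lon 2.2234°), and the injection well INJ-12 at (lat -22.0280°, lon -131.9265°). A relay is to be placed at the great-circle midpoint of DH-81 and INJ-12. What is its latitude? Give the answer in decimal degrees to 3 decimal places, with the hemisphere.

37.610°N

Bx = cos φ₂ cos Δλ = -0.645691,  By = cos φ₂ sin Δλ = -0.665141
φₘ = atan2(sin φ₁ + sin φ₂, √((cos φ₁ + Bx)² + By²)) = 37.60984°
λₘ = λ₁ + atan2(By, cos φ₁ + Bx) = -116.73379°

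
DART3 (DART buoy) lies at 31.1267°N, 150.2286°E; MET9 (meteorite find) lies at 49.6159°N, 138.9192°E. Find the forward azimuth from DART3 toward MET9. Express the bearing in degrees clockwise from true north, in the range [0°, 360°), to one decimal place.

Δλ = -11.3094°
y = sin Δλ · cos φ₂ = -0.127059
x = cos φ₁ sin φ₂ − sin φ₁ cos φ₂ cos Δλ = 0.323629
θ = atan2(y, x) = -21.4354° → 338.5646° (mod 360°)

338.6°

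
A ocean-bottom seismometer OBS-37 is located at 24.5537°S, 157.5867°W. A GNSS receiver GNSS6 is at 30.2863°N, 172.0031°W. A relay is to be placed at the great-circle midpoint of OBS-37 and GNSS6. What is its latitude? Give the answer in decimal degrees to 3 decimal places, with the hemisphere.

Bx = cos φ₂ cos Δλ = 0.836326,  By = cos φ₂ sin Δλ = -0.214987
φₘ = atan2(sin φ₁ + sin φ₂, √((cos φ₁ + Bx)² + By²)) = 2.88908°
λₘ = λ₁ + atan2(By, cos φ₁ + Bx) = -164.60667°

2.889°N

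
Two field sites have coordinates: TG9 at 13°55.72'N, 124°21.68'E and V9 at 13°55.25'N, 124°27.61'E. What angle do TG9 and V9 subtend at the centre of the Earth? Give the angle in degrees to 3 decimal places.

TG9: φ = +13.92867°, λ = +124.36133°
V9: φ = +13.92083°, λ = +124.46017°
Δφ = -0.0078°,  Δλ = 0.0988°
a = sin²(Δφ/2) + cos φ₁ cos φ₂ sin²(Δλ/2) = 0.000001
c = 2·arcsin(√a) = 0.001680 rad = 0.0962°

0.096°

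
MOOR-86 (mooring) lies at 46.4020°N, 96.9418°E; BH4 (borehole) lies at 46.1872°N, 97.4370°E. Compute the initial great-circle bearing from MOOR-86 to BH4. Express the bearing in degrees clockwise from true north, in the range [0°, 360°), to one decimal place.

Δλ = 0.4952°
y = sin Δλ · cos φ₂ = 0.005983
x = cos φ₁ sin φ₂ − sin φ₁ cos φ₂ cos Δλ = -0.003730
θ = atan2(y, x) = 121.9406° → 121.9406° (mod 360°)

121.9°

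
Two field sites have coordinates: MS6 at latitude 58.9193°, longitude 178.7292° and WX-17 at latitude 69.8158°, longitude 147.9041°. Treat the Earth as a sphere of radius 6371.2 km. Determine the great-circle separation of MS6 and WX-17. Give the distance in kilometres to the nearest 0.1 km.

1879.4 km

Δφ = 10.8965°,  Δλ = -30.8251°
a = sin²(Δφ/2) + cos φ₁ cos φ₂ sin²(Δλ/2) = 0.021596
c = 2·arcsin(√a) = 0.294981 rad = 16.9012°
d = R·c = 6371.2 × 0.294981 = 1879.4 km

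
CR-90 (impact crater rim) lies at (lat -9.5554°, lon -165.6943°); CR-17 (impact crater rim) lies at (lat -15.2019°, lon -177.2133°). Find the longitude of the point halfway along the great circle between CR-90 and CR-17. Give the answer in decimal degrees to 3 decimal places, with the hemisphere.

171.391°W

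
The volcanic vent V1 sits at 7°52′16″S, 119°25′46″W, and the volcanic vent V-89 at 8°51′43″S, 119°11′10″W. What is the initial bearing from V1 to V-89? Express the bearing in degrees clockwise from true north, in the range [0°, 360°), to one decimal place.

V1: φ = -7.87111°, λ = -119.42944°
V-89: φ = -8.86194°, λ = -119.18611°
Δλ = 0.2433°
y = sin Δλ · cos φ₂ = 0.004196
x = cos φ₁ sin φ₂ − sin φ₁ cos φ₂ cos Δλ = -0.017294
θ = atan2(y, x) = 166.3609° → 166.3609° (mod 360°)

166.4°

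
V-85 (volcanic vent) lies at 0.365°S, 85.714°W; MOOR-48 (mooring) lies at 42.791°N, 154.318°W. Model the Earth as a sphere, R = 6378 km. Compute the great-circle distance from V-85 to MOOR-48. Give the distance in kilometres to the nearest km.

Δφ = 43.1560°,  Δλ = -68.6040°
a = sin²(Δφ/2) + cos φ₁ cos φ₂ sin²(Δλ/2) = 0.368310
c = 2·arcsin(√a) = 1.304273 rad = 74.7293°
d = R·c = 6378 × 1.304273 = 8318.7 km

8319 km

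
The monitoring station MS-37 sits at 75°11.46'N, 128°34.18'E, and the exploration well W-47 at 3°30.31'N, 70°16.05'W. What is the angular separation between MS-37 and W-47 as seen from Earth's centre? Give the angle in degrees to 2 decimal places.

100.51°

MS-37: φ = +75.19100°, λ = +128.56967°
W-47: φ = +3.50517°, λ = -70.26750°
Δφ = -71.6858°,  Δλ = 161.1628°
a = sin²(Δφ/2) + cos φ₁ cos φ₂ sin²(Δλ/2) = 0.591174
c = 2·arcsin(√a) = 1.754170 rad = 100.5065°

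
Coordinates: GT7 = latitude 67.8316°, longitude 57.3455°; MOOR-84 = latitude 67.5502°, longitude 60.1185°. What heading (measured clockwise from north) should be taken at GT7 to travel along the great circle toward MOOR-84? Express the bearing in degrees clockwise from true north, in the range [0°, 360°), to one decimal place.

Δλ = 2.7730°
y = sin Δλ · cos φ₂ = 0.018475
x = cos φ₁ sin φ₂ − sin φ₁ cos φ₂ cos Δλ = -0.004497
θ = atan2(y, x) = 103.6812° → 103.6812° (mod 360°)

103.7°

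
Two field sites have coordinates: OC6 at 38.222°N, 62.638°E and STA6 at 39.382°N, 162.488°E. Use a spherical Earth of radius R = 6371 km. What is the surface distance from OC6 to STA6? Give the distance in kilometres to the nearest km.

Δφ = 1.1600°,  Δλ = 99.8500°
a = sin²(Δφ/2) + cos φ₁ cos φ₂ sin²(Δλ/2) = 0.355657
c = 2·arcsin(√a) = 1.277943 rad = 73.2207°
d = R·c = 6371 × 1.277943 = 8141.8 km

8142 km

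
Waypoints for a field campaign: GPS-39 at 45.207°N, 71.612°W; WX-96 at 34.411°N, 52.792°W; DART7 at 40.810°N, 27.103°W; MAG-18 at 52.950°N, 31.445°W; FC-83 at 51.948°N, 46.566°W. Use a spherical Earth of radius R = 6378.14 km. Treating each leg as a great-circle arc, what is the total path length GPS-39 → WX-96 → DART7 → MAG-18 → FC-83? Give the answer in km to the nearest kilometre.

6786 km

GPS-39→WX-96: c = 0.313615 rad, d = 2000.28 km
WX-96→DART7: c = 0.370763 rad, d = 2364.78 km
DART7→MAG-18: c = 0.218019 rad, d = 1390.56 km
MAG-18→FC-83: c = 0.161489 rad, d = 1030.00 km
Total = 2000.28 + 2364.78 + 1390.56 + 1030.00 = 6785.61 km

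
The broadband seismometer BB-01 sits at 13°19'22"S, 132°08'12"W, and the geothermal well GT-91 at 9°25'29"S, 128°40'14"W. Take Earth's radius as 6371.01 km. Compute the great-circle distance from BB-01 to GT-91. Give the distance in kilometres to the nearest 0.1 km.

575.0 km

BB-01: φ = -13.32278°, λ = -132.13667°
GT-91: φ = -9.42472°, λ = -128.67056°
Δφ = 3.8981°,  Δλ = 3.4661°
a = sin²(Δφ/2) + cos φ₁ cos φ₂ sin²(Δλ/2) = 0.002035
c = 2·arcsin(√a) = 0.090246 rad = 5.1707°
d = R·c = 6371.01 × 0.090246 = 575.0 km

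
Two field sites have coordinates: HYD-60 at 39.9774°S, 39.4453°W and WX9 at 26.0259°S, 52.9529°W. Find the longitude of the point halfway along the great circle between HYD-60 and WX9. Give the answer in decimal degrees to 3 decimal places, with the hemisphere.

46.738°W

Bx = cos φ₂ cos Δλ = 0.873740,  By = cos φ₂ sin Δλ = -0.209889
φₘ = atan2(sin φ₁ + sin φ₂, √((cos φ₁ + Bx)² + By²)) = -33.18299°
λₘ = λ₁ + atan2(By, cos φ₁ + Bx) = -46.73826°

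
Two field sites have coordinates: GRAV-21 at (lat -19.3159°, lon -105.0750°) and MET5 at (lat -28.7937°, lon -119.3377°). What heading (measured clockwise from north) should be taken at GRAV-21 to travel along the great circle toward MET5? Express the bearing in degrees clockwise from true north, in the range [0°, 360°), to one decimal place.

Δλ = -14.2627°
y = sin Δλ · cos φ₂ = -0.215907
x = cos φ₁ sin φ₂ − sin φ₁ cos φ₂ cos Δλ = -0.173601
θ = atan2(y, x) = -128.8011° → 231.1989° (mod 360°)

231.2°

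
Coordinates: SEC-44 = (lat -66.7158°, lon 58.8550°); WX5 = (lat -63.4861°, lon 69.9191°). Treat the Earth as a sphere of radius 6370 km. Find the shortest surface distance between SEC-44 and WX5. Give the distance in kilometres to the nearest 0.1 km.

628.8 km

Δφ = 3.2297°,  Δλ = 11.0641°
a = sin²(Δφ/2) + cos φ₁ cos φ₂ sin²(Δλ/2) = 0.002434
c = 2·arcsin(√a) = 0.098714 rad = 5.6559°
d = R·c = 6370 × 0.098714 = 628.8 km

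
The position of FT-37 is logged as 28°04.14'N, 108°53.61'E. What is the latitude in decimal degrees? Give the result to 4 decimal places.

28° + 4.14′/60 = 28 + 0.06900 = 28.0690°

28.0690°N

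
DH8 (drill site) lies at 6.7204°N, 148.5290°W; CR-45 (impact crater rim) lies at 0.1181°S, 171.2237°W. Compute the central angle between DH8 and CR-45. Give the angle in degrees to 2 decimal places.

Δφ = -6.8385°,  Δλ = -22.6947°
a = sin²(Δφ/2) + cos φ₁ cos φ₂ sin²(Δλ/2) = 0.042004
c = 2·arcsin(√a) = 0.412824 rad = 23.6530°

23.65°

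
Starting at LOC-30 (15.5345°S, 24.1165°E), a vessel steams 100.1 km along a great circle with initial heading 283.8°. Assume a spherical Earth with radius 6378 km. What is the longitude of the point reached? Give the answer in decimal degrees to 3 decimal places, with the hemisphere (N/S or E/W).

δ = d/R = 100.1/6378 = 0.015695 rad
φ₂ = arcsin(sin φ₁ cos δ + cos φ₁ sin δ cos θ)
   = arcsin(-0.26782·0.99988 + 0.96347·0.01569·0.23853) = -15.31816°
λ₂ = λ₁ + atan2(sin θ sin δ cos φ₁, cos δ − sin φ₁ sin φ₂) = 23.21106°

23.211°E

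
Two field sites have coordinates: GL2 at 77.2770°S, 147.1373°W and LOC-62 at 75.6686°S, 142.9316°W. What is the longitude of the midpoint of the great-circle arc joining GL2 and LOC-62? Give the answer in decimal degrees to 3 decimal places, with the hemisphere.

144.912°W

Bx = cos φ₂ cos Δλ = 0.246863,  By = cos φ₂ sin Δλ = 0.018153
φₘ = atan2(sin φ₁ + sin φ₂, √((cos φ₁ + Bx)² + By²)) = -76.48155°
λₘ = λ₁ + atan2(By, cos φ₁ + Bx) = -144.91170°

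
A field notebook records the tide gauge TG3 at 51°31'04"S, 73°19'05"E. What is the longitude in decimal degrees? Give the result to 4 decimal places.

73.3181°E

73° + 19′/60 + 5″/3600 = 73 + 0.31667 + 0.00139 = 73.3181°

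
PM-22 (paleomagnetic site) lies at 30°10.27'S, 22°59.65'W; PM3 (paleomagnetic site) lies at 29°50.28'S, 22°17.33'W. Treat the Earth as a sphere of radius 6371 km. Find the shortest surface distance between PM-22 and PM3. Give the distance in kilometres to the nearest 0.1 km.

PM-22: φ = -30.17117°, λ = -22.99417°
PM3: φ = -29.83800°, λ = -22.28883°
Δφ = 0.3332°,  Δλ = 0.7053°
a = sin²(Δφ/2) + cos φ₁ cos φ₂ sin²(Δλ/2) = 0.000037
c = 2·arcsin(√a) = 0.012143 rad = 0.6958°
d = R·c = 6371 × 0.012143 = 77.4 km

77.4 km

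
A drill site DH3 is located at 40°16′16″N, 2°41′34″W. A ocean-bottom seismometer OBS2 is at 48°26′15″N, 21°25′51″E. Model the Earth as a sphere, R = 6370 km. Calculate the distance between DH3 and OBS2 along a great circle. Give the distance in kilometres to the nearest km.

DH3: φ = +40.27111°, λ = -2.69278°
OBS2: φ = +48.43750°, λ = +21.43083°
Δφ = 8.1664°,  Δλ = 24.1236°
a = sin²(Δφ/2) + cos φ₁ cos φ₂ sin²(Δλ/2) = 0.027174
c = 2·arcsin(√a) = 0.331205 rad = 18.9766°
d = R·c = 6370 × 0.331205 = 2109.8 km

2110 km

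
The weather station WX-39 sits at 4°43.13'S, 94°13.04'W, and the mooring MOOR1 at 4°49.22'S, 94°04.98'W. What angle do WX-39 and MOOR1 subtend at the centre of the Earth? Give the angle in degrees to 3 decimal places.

WX-39: φ = -4.71883°, λ = -94.21733°
MOOR1: φ = -4.82033°, λ = -94.08300°
Δφ = -0.1015°,  Δλ = 0.1343°
a = sin²(Δφ/2) + cos φ₁ cos φ₂ sin²(Δλ/2) = 0.000002
c = 2·arcsin(√a) = 0.002932 rad = 0.1680°

0.168°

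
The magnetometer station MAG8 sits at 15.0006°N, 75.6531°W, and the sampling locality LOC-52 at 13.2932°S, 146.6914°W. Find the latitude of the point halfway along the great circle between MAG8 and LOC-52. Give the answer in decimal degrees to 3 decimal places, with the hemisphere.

1.049°N

Bx = cos φ₂ cos Δλ = 0.316230,  By = cos φ₂ sin Δλ = -0.920396
φₘ = atan2(sin φ₁ + sin φ₂, √((cos φ₁ + Bx)² + By²)) = 1.04883°
λₘ = λ₁ + atan2(By, cos φ₁ + Bx) = -111.32585°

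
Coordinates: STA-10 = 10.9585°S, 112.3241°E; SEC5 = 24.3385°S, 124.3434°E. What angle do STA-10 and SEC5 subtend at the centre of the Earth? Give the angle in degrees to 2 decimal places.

Δφ = -13.3800°,  Δλ = 12.0193°
a = sin²(Δφ/2) + cos φ₁ cos φ₂ sin²(Δλ/2) = 0.023377
c = 2·arcsin(√a) = 0.306992 rad = 17.5894°

17.59°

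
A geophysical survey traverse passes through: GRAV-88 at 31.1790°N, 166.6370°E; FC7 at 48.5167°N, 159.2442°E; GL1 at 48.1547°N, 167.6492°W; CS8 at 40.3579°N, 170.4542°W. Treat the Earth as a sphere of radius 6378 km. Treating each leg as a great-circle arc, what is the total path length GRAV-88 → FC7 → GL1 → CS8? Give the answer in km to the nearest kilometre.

5355 km

GRAV-88→FC7: c = 0.318028 rad, d = 2028.38 km
FC7→GL1: c = 0.381144 rad, d = 2430.94 km
GL1→CS8: c = 0.140498 rad, d = 896.10 km
Total = 2028.38 + 2430.94 + 896.10 = 5355.41 km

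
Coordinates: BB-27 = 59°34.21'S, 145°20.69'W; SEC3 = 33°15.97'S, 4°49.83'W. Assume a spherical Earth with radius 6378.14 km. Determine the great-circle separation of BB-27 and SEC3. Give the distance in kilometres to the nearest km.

9083 km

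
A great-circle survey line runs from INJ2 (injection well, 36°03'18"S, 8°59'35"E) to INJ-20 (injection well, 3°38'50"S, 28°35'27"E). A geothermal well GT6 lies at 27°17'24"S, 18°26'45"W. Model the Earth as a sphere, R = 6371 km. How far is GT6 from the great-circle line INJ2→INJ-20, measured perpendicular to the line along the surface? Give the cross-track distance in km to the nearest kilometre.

INJ2: φ = -36.05500°, λ = +8.99306°
INJ-20: φ = -3.64722°, λ = +28.59083°
GT6: φ = -27.29000°, λ = -18.44583°
δ₁₃ = central angle INJ2→GT6 = 0.433513 rad  (haversine)
θ₁₃ = bearing INJ2→GT6 = 282.867°,  θ₁₂ = bearing INJ2→INJ-20 = 33.700°
dₓₜ = R·arcsin(sin δ₁₃ · sin(θ₁₃ − θ₁₂)) = 6371·arcsin(0.42006·sin(249.167°)) = -2570.402 km
|dₓₜ| = 2570.402 km

2570 km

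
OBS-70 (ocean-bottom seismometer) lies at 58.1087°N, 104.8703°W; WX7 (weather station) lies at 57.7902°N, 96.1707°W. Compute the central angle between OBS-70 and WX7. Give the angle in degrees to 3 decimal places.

Δφ = -0.3185°,  Δλ = 8.6996°
a = sin²(Δφ/2) + cos φ₁ cos φ₂ sin²(Δλ/2) = 0.001628
c = 2·arcsin(√a) = 0.080710 rad = 4.6243°

4.624°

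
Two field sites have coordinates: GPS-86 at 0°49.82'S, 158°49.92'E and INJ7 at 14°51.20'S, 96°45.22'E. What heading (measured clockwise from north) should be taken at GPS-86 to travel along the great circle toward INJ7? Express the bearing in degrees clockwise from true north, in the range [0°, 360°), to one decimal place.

253.7°

GPS-86: φ = -0.83033°, λ = +158.83200°
INJ7: φ = -14.85333°, λ = +96.75367°
Δλ = -62.0783°
y = sin Δλ · cos φ₂ = -0.854064
x = cos φ₁ sin φ₂ − sin φ₁ cos φ₂ cos Δλ = -0.249760
θ = atan2(y, x) = -106.3009° → 253.6991° (mod 360°)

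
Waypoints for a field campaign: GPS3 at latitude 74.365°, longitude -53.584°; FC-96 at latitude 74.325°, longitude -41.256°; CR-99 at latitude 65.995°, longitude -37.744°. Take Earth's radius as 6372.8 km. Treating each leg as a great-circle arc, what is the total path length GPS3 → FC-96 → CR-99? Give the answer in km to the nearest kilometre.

1305 km

GPS3→FC-96: c = 0.057961 rad, d = 369.37 km
FC-96→CR-99: c = 0.146804 rad, d = 935.55 km
Total = 369.37 + 935.55 = 1304.93 km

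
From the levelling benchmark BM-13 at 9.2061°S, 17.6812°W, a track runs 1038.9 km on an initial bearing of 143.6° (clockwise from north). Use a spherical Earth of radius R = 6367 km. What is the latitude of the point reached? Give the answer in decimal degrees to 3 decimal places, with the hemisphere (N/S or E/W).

16.674°S

δ = d/R = 1038.9/6367 = 0.163169 rad
φ₂ = arcsin(sin φ₁ cos δ + cos φ₁ sin δ cos θ)
   = arcsin(-0.15999·0.98672 + 0.98712·0.16245·-0.80489) = -16.67420°
λ₂ = λ₁ + atan2(sin θ sin δ cos φ₁, cos δ − sin φ₁ sin φ₂) = -11.90575°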